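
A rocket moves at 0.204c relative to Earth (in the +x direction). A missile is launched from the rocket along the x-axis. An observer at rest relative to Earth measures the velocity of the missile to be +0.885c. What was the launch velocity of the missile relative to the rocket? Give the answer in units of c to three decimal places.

+0.831c

Invert the composition law: u' = (u − v)/(1 − uv/c²).
u' = (0.885 − 0.204) / (1 − (0.885)(0.204)) = 0.6810/0.8195 = 0.8310.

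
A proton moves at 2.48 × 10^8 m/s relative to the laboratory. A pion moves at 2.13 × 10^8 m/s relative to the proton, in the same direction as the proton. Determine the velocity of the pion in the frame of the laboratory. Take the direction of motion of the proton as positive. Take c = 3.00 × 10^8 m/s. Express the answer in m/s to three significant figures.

2.90 × 10^8 m/s

In units of c (dividing by 3.00 × 10^8 m/s): v = 0.827, u' = 0.710.
u = (u' + v)/(1 + u'v/c²):
u = (0.710 + 0.827) / (1 + 0.710·0.827) = 1.5367/1.5869 = 0.9683
Converting back: u = 0.9683 × 3.00 × 10^8 m/s.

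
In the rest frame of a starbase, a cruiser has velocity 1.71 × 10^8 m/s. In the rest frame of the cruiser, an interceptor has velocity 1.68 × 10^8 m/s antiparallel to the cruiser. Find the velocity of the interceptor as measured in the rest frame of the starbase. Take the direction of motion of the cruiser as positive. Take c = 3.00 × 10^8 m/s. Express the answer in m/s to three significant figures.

+4.41 × 10^6 m/s

In units of c (dividing by 3.00 × 10^8 m/s): v = 0.570, u' = -0.560.
u = (u' + v)/(1 + u'v/c²):
u = (-0.560 + 0.570) / (1 + (-0.560)·0.570) = 0.0100/0.6808 = 0.0147
(Galilean addition would give +0.010c.)
Converting back: u = 0.0147 × 3.00 × 10^8 m/s.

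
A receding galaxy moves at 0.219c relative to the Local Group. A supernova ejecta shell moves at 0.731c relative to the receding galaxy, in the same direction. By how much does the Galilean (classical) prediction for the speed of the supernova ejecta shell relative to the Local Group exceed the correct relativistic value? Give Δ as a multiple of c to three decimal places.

Δ = 0.131c

Galilean: u_cl = 0.731 + 0.219 = 0.9500.
Relativistic: u_rel = (0.731 + 0.219) / (1 + 0.731·0.219) = 0.9500/1.1601 = 0.8189.
Δ = 0.9500 − 0.8189 = 0.1311.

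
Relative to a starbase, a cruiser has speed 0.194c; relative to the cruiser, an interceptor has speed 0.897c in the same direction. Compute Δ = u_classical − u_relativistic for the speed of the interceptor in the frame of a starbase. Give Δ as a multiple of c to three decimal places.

Δ = 0.162c

Galilean: u_cl = 0.897 + 0.194 = 1.0910.
Relativistic: u_rel = (0.897 + 0.194) / (1 + 0.897·0.194) = 1.0910/1.1740 = 0.9293.
Δ = 1.0910 − 0.9293 = 0.1617.
(The classical prediction exceeds c; the relativistic result does not.)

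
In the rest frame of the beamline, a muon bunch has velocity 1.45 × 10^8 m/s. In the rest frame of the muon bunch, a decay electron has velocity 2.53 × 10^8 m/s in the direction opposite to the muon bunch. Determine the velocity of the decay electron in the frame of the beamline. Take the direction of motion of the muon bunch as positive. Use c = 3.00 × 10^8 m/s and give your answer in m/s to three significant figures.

-1.82 × 10^8 m/s

In units of c (dividing by 3.00 × 10^8 m/s): v = 0.483, u' = -0.843.
u = (u' + v)/(1 + u'v/c²):
u = (-0.843 + 0.483) / (1 + (-0.843)·0.483) = -0.3600/0.5924 = -0.6077
Converting back: u = -0.6077 × 3.00 × 10^8 m/s.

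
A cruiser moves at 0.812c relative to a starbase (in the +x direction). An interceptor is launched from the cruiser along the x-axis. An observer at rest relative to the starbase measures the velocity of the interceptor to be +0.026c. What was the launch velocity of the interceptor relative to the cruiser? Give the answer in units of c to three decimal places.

-0.803c

Invert the composition law: u' = (u − v)/(1 − uv/c²).
u' = (0.026 − 0.812) / (1 − (0.026)(0.812)) = -0.7860/0.9789 = -0.8030.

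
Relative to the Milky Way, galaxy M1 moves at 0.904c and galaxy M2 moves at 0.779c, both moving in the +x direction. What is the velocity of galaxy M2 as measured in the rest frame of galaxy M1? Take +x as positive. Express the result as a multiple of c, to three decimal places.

-0.423c

β_A = 0.904, β_B = 0.779.
Transform to A's frame with the inverse velocity-addition law: u' = (u − v)/(1 − uv/c²), taking u = β_B and v = β_A.
u' = (0.779 − 0.904) / (1 − (0.904)(0.779)) = -0.1250/0.2958 = -0.4226.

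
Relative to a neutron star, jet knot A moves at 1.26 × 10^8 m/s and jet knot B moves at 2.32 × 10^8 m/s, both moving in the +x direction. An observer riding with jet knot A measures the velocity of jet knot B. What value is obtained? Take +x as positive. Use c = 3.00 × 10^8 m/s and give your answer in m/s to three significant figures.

β_A = 0.420, β_B = 0.773 (dividing each by c = 3.00 × 10^8 m/s).
Transform to A's frame with the inverse velocity-addition law: u' = (u − v)/(1 − uv/c²), taking u = β_B and v = β_A.
u' = (0.773 − 0.420) / (1 − (0.420)(0.773)) = 0.3533/0.6752 = 0.5233.
u' = 0.5233 × 3.00 × 10^8 m/s.

+1.57 × 10^8 m/s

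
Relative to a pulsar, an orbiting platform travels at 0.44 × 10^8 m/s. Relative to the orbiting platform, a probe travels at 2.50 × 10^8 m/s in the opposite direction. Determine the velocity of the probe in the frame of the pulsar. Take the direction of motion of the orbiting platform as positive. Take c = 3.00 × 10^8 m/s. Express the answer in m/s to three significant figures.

In units of c (dividing by 3.00 × 10^8 m/s): v = 0.147, u' = -0.833.
u = (u' + v)/(1 + u'v/c²):
u = (-0.833 + 0.147) / (1 + (-0.833)·0.147) = -0.6867/0.8778 = -0.7823
Converting back: u = -0.7823 × 3.00 × 10^8 m/s.

-2.35 × 10^8 m/s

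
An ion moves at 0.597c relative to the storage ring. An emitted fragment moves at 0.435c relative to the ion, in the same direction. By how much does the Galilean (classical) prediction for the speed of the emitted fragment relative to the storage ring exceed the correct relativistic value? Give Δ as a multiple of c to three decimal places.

Δ = 0.213c

Galilean: u_cl = 0.435 + 0.597 = 1.0320.
Relativistic: u_rel = (0.435 + 0.597) / (1 + 0.435·0.597) = 1.0320/1.2597 = 0.8192.
Δ = 1.0320 − 0.8192 = 0.2128.
(The classical prediction exceeds c; the relativistic result does not.)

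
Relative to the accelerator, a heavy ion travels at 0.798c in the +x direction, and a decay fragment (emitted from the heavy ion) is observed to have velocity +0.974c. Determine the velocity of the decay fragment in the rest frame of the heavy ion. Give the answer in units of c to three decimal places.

+0.790c

Invert the composition law: u' = (u − v)/(1 − uv/c²).
u' = (0.974 − 0.798) / (1 − (0.974)(0.798)) = 0.1760/0.2227 = 0.7901.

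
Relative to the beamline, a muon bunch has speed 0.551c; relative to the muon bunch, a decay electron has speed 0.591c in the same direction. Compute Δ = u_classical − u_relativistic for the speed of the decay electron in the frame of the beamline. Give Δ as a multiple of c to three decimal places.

Δ = 0.281c

Galilean: u_cl = 0.591 + 0.551 = 1.1420.
Relativistic: u_rel = (0.591 + 0.551) / (1 + 0.591·0.551) = 1.1420/1.3256 = 0.8615.
Δ = 1.1420 − 0.8615 = 0.2805.
(The classical prediction exceeds c; the relativistic result does not.)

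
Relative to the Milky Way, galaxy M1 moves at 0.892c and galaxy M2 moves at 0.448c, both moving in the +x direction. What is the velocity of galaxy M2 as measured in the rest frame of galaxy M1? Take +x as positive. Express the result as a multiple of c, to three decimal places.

β_A = 0.892, β_B = 0.448.
Transform to A's frame with the inverse velocity-addition law: u' = (u − v)/(1 − uv/c²), taking u = β_B and v = β_A.
u' = (0.448 − 0.892) / (1 − (0.892)(0.448)) = -0.4440/0.6004 = -0.7395.

-0.740c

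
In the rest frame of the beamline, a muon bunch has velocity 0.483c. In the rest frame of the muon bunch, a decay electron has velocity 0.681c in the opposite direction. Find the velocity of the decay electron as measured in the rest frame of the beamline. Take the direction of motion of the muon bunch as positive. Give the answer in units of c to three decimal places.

With v = 0.483 and u' = -0.681 (in units of c),
u = (u' + v)/(1 + u'v/c²):
u = (-0.681 + 0.483) / (1 + (-0.681)·0.483) = -0.1980/0.6711 = -0.2950
(Galilean addition would give -0.198c.)

-0.295c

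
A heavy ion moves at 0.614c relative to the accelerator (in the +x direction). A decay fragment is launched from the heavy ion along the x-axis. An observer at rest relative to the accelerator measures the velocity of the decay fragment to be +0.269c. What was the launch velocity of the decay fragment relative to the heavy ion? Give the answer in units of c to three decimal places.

-0.413c

Invert the composition law: u' = (u − v)/(1 − uv/c²).
u' = (0.269 − 0.614) / (1 − (0.269)(0.614)) = -0.3450/0.8348 = -0.4133.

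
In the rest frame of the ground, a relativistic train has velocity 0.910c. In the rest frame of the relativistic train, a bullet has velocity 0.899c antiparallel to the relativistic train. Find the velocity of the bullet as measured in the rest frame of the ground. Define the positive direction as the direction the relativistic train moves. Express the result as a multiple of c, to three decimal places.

With v = 0.910 and u' = -0.899 (in units of c),
u = (u' + v)/(1 + u'v/c²):
u = (-0.899 + 0.910) / (1 + (-0.899)·0.910) = 0.0110/0.1819 = 0.0605
(Galilean addition would give +0.011c.)

+0.060c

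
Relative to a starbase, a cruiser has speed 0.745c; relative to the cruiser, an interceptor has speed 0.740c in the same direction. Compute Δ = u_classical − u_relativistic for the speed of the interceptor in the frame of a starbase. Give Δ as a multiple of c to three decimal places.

Galilean: u_cl = 0.740 + 0.745 = 1.4850.
Relativistic: u_rel = (0.740 + 0.745) / (1 + 0.740·0.745) = 1.4850/1.5513 = 0.9573.
Δ = 1.4850 − 0.9573 = 0.5277.
(The classical prediction exceeds c; the relativistic result does not.)

Δ = 0.528c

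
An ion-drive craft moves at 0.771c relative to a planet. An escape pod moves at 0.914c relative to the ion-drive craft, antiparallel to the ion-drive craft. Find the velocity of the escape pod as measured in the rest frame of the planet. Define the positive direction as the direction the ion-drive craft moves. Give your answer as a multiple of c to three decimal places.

With v = 0.771 and u' = -0.914 (in units of c),
u = (u' + v)/(1 + u'v/c²):
u = (-0.914 + 0.771) / (1 + (-0.914)·0.771) = -0.1430/0.2953 = -0.4842

-0.484c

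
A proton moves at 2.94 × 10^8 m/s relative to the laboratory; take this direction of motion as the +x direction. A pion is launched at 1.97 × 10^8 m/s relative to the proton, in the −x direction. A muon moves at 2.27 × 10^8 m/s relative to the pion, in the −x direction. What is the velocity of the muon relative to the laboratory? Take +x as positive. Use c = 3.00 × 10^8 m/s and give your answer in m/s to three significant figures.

Apply u = (u' + v)/(1 + u'v/c²) successively, working outward toward the laboratory.
(Dividing each given speed by c = 3.00 × 10^8 m/s to work in units of c.)
Start: velocity of the proton relative to the laboratory = 0.9800c.
Compose with the pion (u' = -0.657 in the proton frame): u_1 = (-0.657 + 0.980) / (1 + (-0.657)·0.980) = 0.3233/0.3565 = 0.9071.
Compose with the muon (u' = -0.757 in the pion frame): u_2 = (-0.757 + 0.907) / (1 + (-0.757)·0.907) = 0.1504/0.3137 = 0.4794.
So u = 0.4794 × 3.00 × 10^8 m/s.

+1.44 × 10^8 m/s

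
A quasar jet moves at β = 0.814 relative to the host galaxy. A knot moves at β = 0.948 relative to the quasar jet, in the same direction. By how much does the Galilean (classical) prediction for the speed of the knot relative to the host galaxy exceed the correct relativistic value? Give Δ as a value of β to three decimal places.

Δ = 0.767

Galilean: u_cl = 0.948 + 0.814 = 1.7620.
Relativistic: u_rel = (0.948 + 0.814) / (1 + 0.948·0.814) = 1.7620/1.7717 = 0.9945.
Δ = 1.7620 − 0.9945 = 0.7675.
(The classical prediction exceeds c; the relativistic result does not.)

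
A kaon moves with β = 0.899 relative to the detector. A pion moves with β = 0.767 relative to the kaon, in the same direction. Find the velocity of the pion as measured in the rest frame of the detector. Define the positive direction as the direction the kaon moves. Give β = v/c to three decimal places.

With v = 0.899 and u' = 0.767 (in units of c),
u = (u' + v)/(1 + u'v/c²):
u = (0.767 + 0.899) / (1 + 0.767·0.899) = 1.6660/1.6895 = 0.9861

β = 0.986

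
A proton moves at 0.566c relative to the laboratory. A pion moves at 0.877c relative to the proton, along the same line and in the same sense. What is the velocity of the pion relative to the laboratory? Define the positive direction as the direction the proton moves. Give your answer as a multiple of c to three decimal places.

0.964c

With v = 0.566 and u' = 0.877 (in units of c),
u = (u' + v)/(1 + u'v/c²):
u = (0.877 + 0.566) / (1 + 0.877·0.566) = 1.4430/1.4964 = 0.9643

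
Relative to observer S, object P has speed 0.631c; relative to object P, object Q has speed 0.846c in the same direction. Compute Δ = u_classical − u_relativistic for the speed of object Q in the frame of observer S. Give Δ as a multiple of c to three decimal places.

Δ = 0.514c

Galilean: u_cl = 0.846 + 0.631 = 1.4770.
Relativistic: u_rel = (0.846 + 0.631) / (1 + 0.846·0.631) = 1.4770/1.5338 = 0.9630.
Δ = 1.4770 − 0.9630 = 0.5140.
(The classical prediction exceeds c; the relativistic result does not.)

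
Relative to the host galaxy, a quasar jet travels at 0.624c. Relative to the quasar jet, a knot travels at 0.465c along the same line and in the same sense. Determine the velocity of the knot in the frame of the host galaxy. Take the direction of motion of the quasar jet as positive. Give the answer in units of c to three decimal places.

With v = 0.624 and u' = 0.465 (in units of c),
u = (u' + v)/(1 + u'v/c²):
u = (0.465 + 0.624) / (1 + 0.465·0.624) = 1.0890/1.2902 = 0.8441
(Galilean addition would give +1.089c, exceeding c.)

0.844c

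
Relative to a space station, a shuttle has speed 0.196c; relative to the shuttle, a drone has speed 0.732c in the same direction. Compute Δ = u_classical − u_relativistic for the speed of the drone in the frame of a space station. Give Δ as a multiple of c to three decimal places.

Δ = 0.116c

Galilean: u_cl = 0.732 + 0.196 = 0.9280.
Relativistic: u_rel = (0.732 + 0.196) / (1 + 0.732·0.196) = 0.9280/1.1435 = 0.8116.
Δ = 0.9280 − 0.8116 = 0.1164.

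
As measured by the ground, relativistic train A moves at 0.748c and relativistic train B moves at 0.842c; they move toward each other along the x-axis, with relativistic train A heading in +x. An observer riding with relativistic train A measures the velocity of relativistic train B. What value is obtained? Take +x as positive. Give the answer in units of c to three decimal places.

β_A = 0.748, β_B = -0.842.
Transform to A's frame with the inverse velocity-addition law: u' = (u − v)/(1 − uv/c²), taking u = β_B and v = β_A.
u' = (-0.842 − 0.748) / (1 − (0.748)(-0.842)) = -1.5900/1.6298 = -0.9756.

-0.976c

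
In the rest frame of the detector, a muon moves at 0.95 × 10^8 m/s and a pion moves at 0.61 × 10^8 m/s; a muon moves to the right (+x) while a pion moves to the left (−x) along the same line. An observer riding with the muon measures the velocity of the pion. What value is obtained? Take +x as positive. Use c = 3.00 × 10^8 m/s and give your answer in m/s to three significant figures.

β_A = 0.317, β_B = -0.203 (dividing each by c = 3.00 × 10^8 m/s).
Transform to A's frame with the inverse velocity-addition law: u' = (u − v)/(1 − uv/c²), taking u = β_B and v = β_A.
u' = (-0.203 − 0.317) / (1 − (0.317)(-0.203)) = -0.5200/1.0644 = -0.4885.
u' = -0.4885 × 3.00 × 10^8 m/s.

-1.47 × 10^8 m/s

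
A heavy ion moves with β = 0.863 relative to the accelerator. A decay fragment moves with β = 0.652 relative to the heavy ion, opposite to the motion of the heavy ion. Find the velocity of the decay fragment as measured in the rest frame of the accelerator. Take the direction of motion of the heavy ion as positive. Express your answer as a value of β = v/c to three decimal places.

β = +0.482

With v = 0.863 and u' = -0.652 (in units of c),
u = (u' + v)/(1 + u'v/c²):
u = (-0.652 + 0.863) / (1 + (-0.652)·0.863) = 0.2110/0.4373 = 0.4825
(Galilean addition would give +0.211c.)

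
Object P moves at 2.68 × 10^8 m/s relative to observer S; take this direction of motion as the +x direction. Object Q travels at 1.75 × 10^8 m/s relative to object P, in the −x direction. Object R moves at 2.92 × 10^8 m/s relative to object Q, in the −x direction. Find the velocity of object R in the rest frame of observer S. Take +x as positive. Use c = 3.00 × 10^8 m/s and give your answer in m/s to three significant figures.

Apply u = (u' + v)/(1 + u'v/c²) successively, working outward toward observer S.
(Dividing each given speed by c = 3.00 × 10^8 m/s to work in units of c.)
Start: velocity of object P relative to observer S = 0.8933c.
Compose with object Q (u' = -0.583 in object P frame): u_1 = (-0.583 + 0.893) / (1 + (-0.583)·0.893) = 0.3100/0.4789 = 0.6473.
Compose with object R (u' = -0.973 in object Q frame): u_2 = (-0.973 + 0.647) / (1 + (-0.973)·0.647) = -0.3260/0.3699 = -0.8813.
So u = -0.8813 × 3.00 × 10^8 m/s.

-2.64 × 10^8 m/s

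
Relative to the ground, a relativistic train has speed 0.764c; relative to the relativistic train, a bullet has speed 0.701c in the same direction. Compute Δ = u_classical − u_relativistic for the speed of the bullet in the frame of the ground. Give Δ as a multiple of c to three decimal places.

Galilean: u_cl = 0.701 + 0.764 = 1.4650.
Relativistic: u_rel = (0.701 + 0.764) / (1 + 0.701·0.764) = 1.4650/1.5356 = 0.9540.
Δ = 1.4650 − 0.9540 = 0.5110.
(The classical prediction exceeds c; the relativistic result does not.)

Δ = 0.511c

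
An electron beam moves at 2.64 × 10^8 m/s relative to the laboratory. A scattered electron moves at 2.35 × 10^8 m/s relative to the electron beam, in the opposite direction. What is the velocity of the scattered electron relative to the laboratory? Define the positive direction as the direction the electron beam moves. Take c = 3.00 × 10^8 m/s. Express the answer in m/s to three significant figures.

+9.33 × 10^7 m/s

In units of c (dividing by 3.00 × 10^8 m/s): v = 0.880, u' = -0.783.
u = (u' + v)/(1 + u'v/c²):
u = (-0.783 + 0.880) / (1 + (-0.783)·0.880) = 0.0967/0.3107 = 0.3112
Converting back: u = 0.3112 × 3.00 × 10^8 m/s.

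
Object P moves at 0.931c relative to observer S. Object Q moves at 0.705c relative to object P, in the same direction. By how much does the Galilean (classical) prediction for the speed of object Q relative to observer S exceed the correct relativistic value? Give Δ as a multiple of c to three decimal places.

Galilean: u_cl = 0.705 + 0.931 = 1.6360.
Relativistic: u_rel = (0.705 + 0.931) / (1 + 0.705·0.931) = 1.6360/1.6564 = 0.9877.
Δ = 1.6360 − 0.9877 = 0.6483.
(The classical prediction exceeds c; the relativistic result does not.)

Δ = 0.648c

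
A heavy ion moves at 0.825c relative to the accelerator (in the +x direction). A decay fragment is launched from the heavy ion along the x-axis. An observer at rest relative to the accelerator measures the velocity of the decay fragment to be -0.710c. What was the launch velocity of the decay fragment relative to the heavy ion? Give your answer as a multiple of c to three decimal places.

-0.968c

Invert the composition law: u' = (u − v)/(1 − uv/c²).
u' = (-0.710 − 0.825) / (1 − (-0.710)(0.825)) = -1.5350/1.5857 = -0.9680.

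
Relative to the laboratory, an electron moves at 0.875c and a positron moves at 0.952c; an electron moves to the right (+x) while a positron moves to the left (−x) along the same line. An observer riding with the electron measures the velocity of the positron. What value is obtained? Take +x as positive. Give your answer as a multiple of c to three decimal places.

β_A = 0.875, β_B = -0.952.
Transform to A's frame with the inverse velocity-addition law: u' = (u − v)/(1 − uv/c²), taking u = β_B and v = β_A.
u' = (-0.952 − 0.875) / (1 − (0.875)(-0.952)) = -1.8270/1.8330 = -0.9967.

-0.997c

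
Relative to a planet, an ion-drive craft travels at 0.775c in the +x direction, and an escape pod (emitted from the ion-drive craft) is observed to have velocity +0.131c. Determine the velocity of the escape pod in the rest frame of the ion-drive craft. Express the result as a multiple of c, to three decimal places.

-0.717c

Invert the composition law: u' = (u − v)/(1 − uv/c²).
u' = (0.131 − 0.775) / (1 − (0.131)(0.775)) = -0.6440/0.8985 = -0.7168.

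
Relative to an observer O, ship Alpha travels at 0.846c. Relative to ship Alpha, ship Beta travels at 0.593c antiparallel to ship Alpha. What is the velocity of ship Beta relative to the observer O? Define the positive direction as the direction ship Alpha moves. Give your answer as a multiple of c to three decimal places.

With v = 0.846 and u' = -0.593 (in units of c),
u = (u' + v)/(1 + u'v/c²):
u = (-0.593 + 0.846) / (1 + (-0.593)·0.846) = 0.2530/0.4983 = 0.5077
(Galilean addition would give +0.253c.)

+0.508c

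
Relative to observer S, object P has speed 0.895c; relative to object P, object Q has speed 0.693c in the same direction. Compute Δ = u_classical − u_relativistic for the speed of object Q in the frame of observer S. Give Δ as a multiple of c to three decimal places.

Δ = 0.608c

Galilean: u_cl = 0.693 + 0.895 = 1.5880.
Relativistic: u_rel = (0.693 + 0.895) / (1 + 0.693·0.895) = 1.5880/1.6202 = 0.9801.
Δ = 1.5880 − 0.9801 = 0.6079.
(The classical prediction exceeds c; the relativistic result does not.)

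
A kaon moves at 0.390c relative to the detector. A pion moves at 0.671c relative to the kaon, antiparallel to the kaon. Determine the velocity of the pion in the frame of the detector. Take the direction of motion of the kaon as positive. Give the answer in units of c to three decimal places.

-0.381c

With v = 0.390 and u' = -0.671 (in units of c),
u = (u' + v)/(1 + u'v/c²):
u = (-0.671 + 0.390) / (1 + (-0.671)·0.390) = -0.2810/0.7383 = -0.3806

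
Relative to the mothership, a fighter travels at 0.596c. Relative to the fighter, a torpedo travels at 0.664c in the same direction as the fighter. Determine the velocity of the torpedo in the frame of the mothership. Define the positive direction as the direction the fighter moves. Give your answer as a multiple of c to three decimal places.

With v = 0.596 and u' = 0.664 (in units of c),
u = (u' + v)/(1 + u'v/c²):
u = (0.664 + 0.596) / (1 + 0.664·0.596) = 1.2600/1.3957 = 0.9027

0.903c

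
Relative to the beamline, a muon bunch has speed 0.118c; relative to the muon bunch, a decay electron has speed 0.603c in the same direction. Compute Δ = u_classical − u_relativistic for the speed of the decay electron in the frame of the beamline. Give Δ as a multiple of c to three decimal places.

Δ = 0.048c

Galilean: u_cl = 0.603 + 0.118 = 0.7210.
Relativistic: u_rel = (0.603 + 0.118) / (1 + 0.603·0.118) = 0.7210/1.0712 = 0.6731.
Δ = 0.7210 − 0.6731 = 0.0479.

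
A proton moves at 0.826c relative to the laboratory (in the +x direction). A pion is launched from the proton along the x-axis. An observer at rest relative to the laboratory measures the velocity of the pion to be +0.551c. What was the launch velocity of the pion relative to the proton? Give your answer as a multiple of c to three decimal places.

Invert the composition law: u' = (u − v)/(1 − uv/c²).
u' = (0.551 − 0.826) / (1 − (0.551)(0.826)) = -0.2750/0.5449 = -0.5047.

-0.505c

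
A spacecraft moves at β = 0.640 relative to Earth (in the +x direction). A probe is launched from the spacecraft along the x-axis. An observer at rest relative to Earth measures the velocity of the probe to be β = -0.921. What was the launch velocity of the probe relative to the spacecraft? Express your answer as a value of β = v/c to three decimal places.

β = -0.982

Invert the composition law: u' = (u − v)/(1 − uv/c²).
u' = (-0.921 − 0.640) / (1 − (-0.921)(0.640)) = -1.5610/1.5894 = -0.9821.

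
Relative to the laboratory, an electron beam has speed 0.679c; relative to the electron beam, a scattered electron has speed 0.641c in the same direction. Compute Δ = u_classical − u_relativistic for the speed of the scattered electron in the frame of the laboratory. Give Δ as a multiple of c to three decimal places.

Δ = 0.400c

Galilean: u_cl = 0.641 + 0.679 = 1.3200.
Relativistic: u_rel = (0.641 + 0.679) / (1 + 0.641·0.679) = 1.3200/1.4352 = 0.9197.
Δ = 1.3200 − 0.9197 = 0.4003.
(The classical prediction exceeds c; the relativistic result does not.)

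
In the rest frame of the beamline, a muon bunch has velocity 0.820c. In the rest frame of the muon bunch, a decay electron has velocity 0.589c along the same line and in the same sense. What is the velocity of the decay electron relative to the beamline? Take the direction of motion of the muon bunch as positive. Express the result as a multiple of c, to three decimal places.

0.950c

With v = 0.820 and u' = 0.589 (in units of c),
u = (u' + v)/(1 + u'v/c²):
u = (0.589 + 0.820) / (1 + 0.589·0.820) = 1.4090/1.4830 = 0.9501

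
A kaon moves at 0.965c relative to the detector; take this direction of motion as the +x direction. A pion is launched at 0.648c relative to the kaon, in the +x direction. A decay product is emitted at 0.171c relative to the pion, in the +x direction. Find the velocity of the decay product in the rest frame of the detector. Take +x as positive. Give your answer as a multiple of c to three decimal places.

0.995c

Apply u = (u' + v)/(1 + u'v/c²) successively, working outward toward the detector.
Start: velocity of the kaon relative to the detector = 0.9650c.
Compose with the pion (u' = 0.648 in the kaon frame): u_1 = (0.648 + 0.965) / (1 + 0.648·0.965) = 1.6130/1.6253 = 0.9924.
Compose with the decay product (u' = 0.171 in the pion frame): u_2 = (0.171 + 0.992) / (1 + 0.171·0.992) = 1.1634/1.1697 = 0.9946.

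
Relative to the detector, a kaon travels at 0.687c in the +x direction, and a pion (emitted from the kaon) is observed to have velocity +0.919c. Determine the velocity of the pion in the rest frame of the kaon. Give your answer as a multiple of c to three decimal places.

+0.629c

Invert the composition law: u' = (u − v)/(1 − uv/c²).
u' = (0.919 − 0.687) / (1 − (0.919)(0.687)) = 0.2320/0.3686 = 0.6293.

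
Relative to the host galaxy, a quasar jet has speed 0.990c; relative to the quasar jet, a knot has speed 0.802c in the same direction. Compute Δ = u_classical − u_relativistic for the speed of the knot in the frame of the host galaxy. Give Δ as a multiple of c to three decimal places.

Galilean: u_cl = 0.802 + 0.990 = 1.7920.
Relativistic: u_rel = (0.802 + 0.990) / (1 + 0.802·0.990) = 1.7920/1.7940 = 0.9989.
Δ = 1.7920 − 0.9989 = 0.7931.
(The classical prediction exceeds c; the relativistic result does not.)

Δ = 0.793c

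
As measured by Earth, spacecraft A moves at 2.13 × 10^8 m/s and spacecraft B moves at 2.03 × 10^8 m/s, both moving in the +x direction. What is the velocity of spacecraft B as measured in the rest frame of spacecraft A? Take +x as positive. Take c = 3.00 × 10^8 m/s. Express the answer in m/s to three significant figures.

β_A = 0.710, β_B = 0.677 (dividing each by c = 3.00 × 10^8 m/s).
Transform to A's frame with the inverse velocity-addition law: u' = (u − v)/(1 − uv/c²), taking u = β_B and v = β_A.
u' = (0.677 − 0.710) / (1 − (0.710)(0.677)) = -0.0333/0.5196 = -0.0642.
u' = -0.0642 × 3.00 × 10^8 m/s.

-1.92 × 10^7 m/s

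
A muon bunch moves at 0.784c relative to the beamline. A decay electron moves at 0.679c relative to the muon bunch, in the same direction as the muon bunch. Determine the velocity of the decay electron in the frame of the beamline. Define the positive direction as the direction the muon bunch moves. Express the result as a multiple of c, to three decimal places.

With v = 0.784 and u' = 0.679 (in units of c),
u = (u' + v)/(1 + u'v/c²):
u = (0.679 + 0.784) / (1 + 0.679·0.784) = 1.4630/1.5323 = 0.9548

0.955c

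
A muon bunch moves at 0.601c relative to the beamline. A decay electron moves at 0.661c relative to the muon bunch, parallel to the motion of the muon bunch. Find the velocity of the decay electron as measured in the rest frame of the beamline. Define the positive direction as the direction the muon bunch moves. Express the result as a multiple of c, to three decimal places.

0.903c

With v = 0.601 and u' = 0.661 (in units of c),
u = (u' + v)/(1 + u'v/c²):
u = (0.661 + 0.601) / (1 + 0.661·0.601) = 1.2620/1.3973 = 0.9032
(Galilean addition would give +1.262c, exceeding c.)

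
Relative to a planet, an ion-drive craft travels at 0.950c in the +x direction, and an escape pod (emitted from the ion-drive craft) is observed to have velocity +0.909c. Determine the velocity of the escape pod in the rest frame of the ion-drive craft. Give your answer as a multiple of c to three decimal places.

Invert the composition law: u' = (u − v)/(1 − uv/c²).
u' = (0.909 − 0.950) / (1 − (0.909)(0.950)) = -0.0410/0.1364 = -0.3005.

-0.300c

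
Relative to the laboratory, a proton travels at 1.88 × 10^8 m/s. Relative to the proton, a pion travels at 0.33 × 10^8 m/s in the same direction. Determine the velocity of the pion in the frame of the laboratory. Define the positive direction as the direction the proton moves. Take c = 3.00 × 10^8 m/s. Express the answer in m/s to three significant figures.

2.07 × 10^8 m/s

In units of c (dividing by 3.00 × 10^8 m/s): v = 0.627, u' = 0.110.
u = (u' + v)/(1 + u'v/c²):
u = (0.110 + 0.627) / (1 + 0.110·0.627) = 0.7367/1.0689 = 0.6892
Converting back: u = 0.6892 × 3.00 × 10^8 m/s.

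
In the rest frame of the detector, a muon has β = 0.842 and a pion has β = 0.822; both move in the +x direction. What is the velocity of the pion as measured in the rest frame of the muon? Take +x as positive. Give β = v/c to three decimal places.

β = -0.065

β_A = 0.842, β_B = 0.822.
Transform to A's frame with the inverse velocity-addition law: u' = (u − v)/(1 − uv/c²), taking u = β_B and v = β_A.
u' = (0.822 − 0.842) / (1 − (0.842)(0.822)) = -0.0200/0.3079 = -0.0650.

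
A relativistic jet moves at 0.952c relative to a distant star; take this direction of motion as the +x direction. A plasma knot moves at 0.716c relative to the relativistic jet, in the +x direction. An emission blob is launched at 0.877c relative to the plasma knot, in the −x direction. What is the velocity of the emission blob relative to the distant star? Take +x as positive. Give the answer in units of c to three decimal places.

Apply u = (u' + v)/(1 + u'v/c²) successively, working outward toward the distant star.
Start: velocity of the relativistic jet relative to the distant star = 0.9520c.
Compose with the plasma knot (u' = 0.716 in the relativistic jet frame): u_1 = (0.716 + 0.952) / (1 + 0.716·0.952) = 1.6680/1.6816 = 0.9919.
Compose with the emission blob (u' = -0.877 in the plasma knot frame): u_2 = (-0.877 + 0.992) / (1 + (-0.877)·0.992) = 0.1149/0.1301 = 0.8831.

+0.883c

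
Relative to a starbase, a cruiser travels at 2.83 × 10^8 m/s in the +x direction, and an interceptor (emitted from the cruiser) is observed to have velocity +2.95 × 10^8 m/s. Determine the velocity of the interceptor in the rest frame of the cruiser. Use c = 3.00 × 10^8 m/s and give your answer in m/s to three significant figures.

v = 0.943c, u = 0.983c.
Invert the composition law: u' = (u − v)/(1 − uv/c²).
u' = (0.983 − 0.943) / (1 − (0.983)(0.943)) = 0.0400/0.0724 = 0.5526.
u' = 0.5526 × 3.00 × 10^8 m/s.

+1.66 × 10^8 m/s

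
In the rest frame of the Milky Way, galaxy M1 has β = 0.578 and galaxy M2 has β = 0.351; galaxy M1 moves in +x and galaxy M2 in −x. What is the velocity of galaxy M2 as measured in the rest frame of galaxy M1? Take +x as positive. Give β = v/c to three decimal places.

β_A = 0.578, β_B = -0.351.
Transform to A's frame with the inverse velocity-addition law: u' = (u − v)/(1 − uv/c²), taking u = β_B and v = β_A.
u' = (-0.351 − 0.578) / (1 − (0.578)(-0.351)) = -0.9290/1.2029 = -0.7723.

β = -0.772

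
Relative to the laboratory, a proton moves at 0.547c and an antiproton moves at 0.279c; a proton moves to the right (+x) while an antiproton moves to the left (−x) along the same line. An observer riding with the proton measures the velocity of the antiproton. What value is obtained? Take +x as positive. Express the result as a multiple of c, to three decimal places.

-0.717c

β_A = 0.547, β_B = -0.279.
Transform to A's frame with the inverse velocity-addition law: u' = (u − v)/(1 − uv/c²), taking u = β_B and v = β_A.
u' = (-0.279 − 0.547) / (1 − (0.547)(-0.279)) = -0.8260/1.1526 = -0.7166.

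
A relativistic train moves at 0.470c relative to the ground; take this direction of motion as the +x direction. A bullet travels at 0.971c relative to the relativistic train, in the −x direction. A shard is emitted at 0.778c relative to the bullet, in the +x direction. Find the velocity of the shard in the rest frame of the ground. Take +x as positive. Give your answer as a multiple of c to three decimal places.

Apply u = (u' + v)/(1 + u'v/c²) successively, working outward toward the ground.
Start: velocity of the relativistic train relative to the ground = 0.4700c.
Compose with the bullet (u' = -0.971 in the relativistic train frame): u_1 = (-0.971 + 0.470) / (1 + (-0.971)·0.470) = -0.5010/0.5436 = -0.9216.
Compose with the shard (u' = 0.778 in the bullet frame): u_2 = (0.778 + (-0.922)) / (1 + 0.778·(-0.922)) = -0.1436/0.2830 = -0.5073.

-0.507c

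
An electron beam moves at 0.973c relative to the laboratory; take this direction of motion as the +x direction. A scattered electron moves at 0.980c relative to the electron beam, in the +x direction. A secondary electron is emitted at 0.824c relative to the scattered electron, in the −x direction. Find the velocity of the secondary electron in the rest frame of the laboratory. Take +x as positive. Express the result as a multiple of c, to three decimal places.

Apply u = (u' + v)/(1 + u'v/c²) successively, working outward toward the laboratory.
Start: velocity of the electron beam relative to the laboratory = 0.9730c.
Compose with the scattered electron (u' = 0.980 in the electron beam frame): u_1 = (0.980 + 0.973) / (1 + 0.980·0.973) = 1.9530/1.9535 = 0.9997.
Compose with the secondary electron (u' = -0.824 in the scattered electron frame): u_2 = (-0.824 + 1.000) / (1 + (-0.824)·1.000) = 0.1757/0.1762 = 0.9971.

+0.997c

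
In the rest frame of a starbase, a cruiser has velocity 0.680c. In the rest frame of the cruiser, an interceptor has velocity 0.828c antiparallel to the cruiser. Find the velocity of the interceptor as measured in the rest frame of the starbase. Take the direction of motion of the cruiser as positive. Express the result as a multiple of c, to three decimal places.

-0.339c

With v = 0.680 and u' = -0.828 (in units of c),
u = (u' + v)/(1 + u'v/c²):
u = (-0.828 + 0.680) / (1 + (-0.828)·0.680) = -0.1480/0.4370 = -0.3387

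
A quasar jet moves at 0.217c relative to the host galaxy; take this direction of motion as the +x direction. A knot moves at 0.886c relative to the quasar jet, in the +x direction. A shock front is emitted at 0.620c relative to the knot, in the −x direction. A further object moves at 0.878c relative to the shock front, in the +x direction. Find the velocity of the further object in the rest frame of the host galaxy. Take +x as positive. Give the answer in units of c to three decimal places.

Apply u = (u' + v)/(1 + u'v/c²) successively, working outward toward the host galaxy.
Start: velocity of the quasar jet relative to the host galaxy = 0.2170c.
Compose with the knot (u' = 0.886 in the quasar jet frame): u_1 = (0.886 + 0.217) / (1 + 0.886·0.217) = 1.1030/1.1923 = 0.9251.
Compose with the shock front (u' = -0.620 in the knot frame): u_2 = (-0.620 + 0.925) / (1 + (-0.620)·0.925) = 0.3051/0.4264 = 0.7156.
Compose with the further object (u' = 0.878 in the shock front frame): u_3 = (0.878 + 0.716) / (1 + 0.878·0.716) = 1.5936/1.6283 = 0.9787.

+0.979c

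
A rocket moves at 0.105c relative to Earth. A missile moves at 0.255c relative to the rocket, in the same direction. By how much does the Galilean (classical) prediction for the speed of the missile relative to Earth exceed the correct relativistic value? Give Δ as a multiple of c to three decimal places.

Δ = 0.009c

Galilean: u_cl = 0.255 + 0.105 = 0.3600.
Relativistic: u_rel = (0.255 + 0.105) / (1 + 0.255·0.105) = 0.3600/1.0268 = 0.3506.
Δ = 0.3600 − 0.3506 = 0.0094.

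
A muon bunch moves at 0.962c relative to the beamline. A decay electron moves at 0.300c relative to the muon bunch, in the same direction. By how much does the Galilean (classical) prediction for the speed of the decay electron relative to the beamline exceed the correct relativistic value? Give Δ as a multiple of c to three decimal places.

Δ = 0.283c

Galilean: u_cl = 0.300 + 0.962 = 1.2620.
Relativistic: u_rel = (0.300 + 0.962) / (1 + 0.300·0.962) = 1.2620/1.2886 = 0.9794.
Δ = 1.2620 − 0.9794 = 0.2826.
(The classical prediction exceeds c; the relativistic result does not.)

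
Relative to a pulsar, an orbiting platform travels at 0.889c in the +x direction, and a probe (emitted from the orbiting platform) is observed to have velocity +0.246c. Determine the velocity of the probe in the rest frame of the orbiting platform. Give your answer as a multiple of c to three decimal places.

-0.823c

Invert the composition law: u' = (u − v)/(1 − uv/c²).
u' = (0.246 − 0.889) / (1 − (0.246)(0.889)) = -0.6430/0.7813 = -0.8230.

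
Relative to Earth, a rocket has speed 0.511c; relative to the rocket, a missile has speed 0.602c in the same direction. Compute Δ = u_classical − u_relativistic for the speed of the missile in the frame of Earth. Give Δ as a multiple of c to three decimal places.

Δ = 0.262c

Galilean: u_cl = 0.602 + 0.511 = 1.1130.
Relativistic: u_rel = (0.602 + 0.511) / (1 + 0.602·0.511) = 1.1130/1.3076 = 0.8512.
Δ = 1.1130 − 0.8512 = 0.2618.
(The classical prediction exceeds c; the relativistic result does not.)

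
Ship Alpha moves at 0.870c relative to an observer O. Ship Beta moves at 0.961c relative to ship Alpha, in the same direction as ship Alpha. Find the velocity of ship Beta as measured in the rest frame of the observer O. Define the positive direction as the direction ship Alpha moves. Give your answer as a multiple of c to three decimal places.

0.997c

With v = 0.870 and u' = 0.961 (in units of c),
u = (u' + v)/(1 + u'v/c²):
u = (0.961 + 0.870) / (1 + 0.961·0.870) = 1.8310/1.8361 = 0.9972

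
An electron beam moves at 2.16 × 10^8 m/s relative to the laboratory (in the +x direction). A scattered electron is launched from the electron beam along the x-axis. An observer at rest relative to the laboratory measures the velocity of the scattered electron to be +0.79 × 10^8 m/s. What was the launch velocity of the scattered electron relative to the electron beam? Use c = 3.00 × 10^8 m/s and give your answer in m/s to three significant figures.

-1.69 × 10^8 m/s

v = 0.720c, u = 0.263c.
Invert the composition law: u' = (u − v)/(1 − uv/c²).
u' = (0.263 − 0.720) / (1 − (0.263)(0.720)) = -0.4567/0.8104 = -0.5635.
u' = -0.5635 × 3.00 × 10^8 m/s.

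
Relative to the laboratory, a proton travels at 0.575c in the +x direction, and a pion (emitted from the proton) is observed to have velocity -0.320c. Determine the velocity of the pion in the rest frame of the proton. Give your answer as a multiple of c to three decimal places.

Invert the composition law: u' = (u − v)/(1 − uv/c²).
u' = (-0.320 − 0.575) / (1 − (-0.320)(0.575)) = -0.8950/1.1840 = -0.7559.

-0.756c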